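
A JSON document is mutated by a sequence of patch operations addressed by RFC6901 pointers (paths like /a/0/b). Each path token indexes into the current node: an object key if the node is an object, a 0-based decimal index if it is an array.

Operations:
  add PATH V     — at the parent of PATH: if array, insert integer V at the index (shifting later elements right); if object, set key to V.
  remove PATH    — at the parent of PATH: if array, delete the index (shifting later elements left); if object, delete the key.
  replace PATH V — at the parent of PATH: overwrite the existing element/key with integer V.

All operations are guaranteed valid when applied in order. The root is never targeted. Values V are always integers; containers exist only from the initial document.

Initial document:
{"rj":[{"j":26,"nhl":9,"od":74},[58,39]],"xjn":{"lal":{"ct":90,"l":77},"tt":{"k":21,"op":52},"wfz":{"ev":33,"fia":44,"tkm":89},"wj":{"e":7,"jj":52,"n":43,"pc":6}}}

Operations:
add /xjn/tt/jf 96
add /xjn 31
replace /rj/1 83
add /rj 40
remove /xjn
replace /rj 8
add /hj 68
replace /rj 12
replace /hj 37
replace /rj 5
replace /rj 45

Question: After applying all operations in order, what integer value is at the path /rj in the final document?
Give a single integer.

After op 1 (add /xjn/tt/jf 96): {"rj":[{"j":26,"nhl":9,"od":74},[58,39]],"xjn":{"lal":{"ct":90,"l":77},"tt":{"jf":96,"k":21,"op":52},"wfz":{"ev":33,"fia":44,"tkm":89},"wj":{"e":7,"jj":52,"n":43,"pc":6}}}
After op 2 (add /xjn 31): {"rj":[{"j":26,"nhl":9,"od":74},[58,39]],"xjn":31}
After op 3 (replace /rj/1 83): {"rj":[{"j":26,"nhl":9,"od":74},83],"xjn":31}
After op 4 (add /rj 40): {"rj":40,"xjn":31}
After op 5 (remove /xjn): {"rj":40}
After op 6 (replace /rj 8): {"rj":8}
After op 7 (add /hj 68): {"hj":68,"rj":8}
After op 8 (replace /rj 12): {"hj":68,"rj":12}
After op 9 (replace /hj 37): {"hj":37,"rj":12}
After op 10 (replace /rj 5): {"hj":37,"rj":5}
After op 11 (replace /rj 45): {"hj":37,"rj":45}
Value at /rj: 45

Answer: 45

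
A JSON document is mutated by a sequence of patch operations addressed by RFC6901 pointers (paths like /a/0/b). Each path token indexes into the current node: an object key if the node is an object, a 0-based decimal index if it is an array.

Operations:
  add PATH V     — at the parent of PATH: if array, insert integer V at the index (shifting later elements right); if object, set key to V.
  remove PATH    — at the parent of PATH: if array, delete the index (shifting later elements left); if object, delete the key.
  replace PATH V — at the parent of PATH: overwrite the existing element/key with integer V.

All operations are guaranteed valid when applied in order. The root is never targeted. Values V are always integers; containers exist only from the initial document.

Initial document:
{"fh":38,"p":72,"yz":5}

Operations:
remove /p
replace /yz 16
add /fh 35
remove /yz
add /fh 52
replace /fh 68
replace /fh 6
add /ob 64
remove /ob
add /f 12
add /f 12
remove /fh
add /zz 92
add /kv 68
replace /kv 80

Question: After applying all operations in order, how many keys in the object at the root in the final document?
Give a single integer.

After op 1 (remove /p): {"fh":38,"yz":5}
After op 2 (replace /yz 16): {"fh":38,"yz":16}
After op 3 (add /fh 35): {"fh":35,"yz":16}
After op 4 (remove /yz): {"fh":35}
After op 5 (add /fh 52): {"fh":52}
After op 6 (replace /fh 68): {"fh":68}
After op 7 (replace /fh 6): {"fh":6}
After op 8 (add /ob 64): {"fh":6,"ob":64}
After op 9 (remove /ob): {"fh":6}
After op 10 (add /f 12): {"f":12,"fh":6}
After op 11 (add /f 12): {"f":12,"fh":6}
After op 12 (remove /fh): {"f":12}
After op 13 (add /zz 92): {"f":12,"zz":92}
After op 14 (add /kv 68): {"f":12,"kv":68,"zz":92}
After op 15 (replace /kv 80): {"f":12,"kv":80,"zz":92}
Size at the root: 3

Answer: 3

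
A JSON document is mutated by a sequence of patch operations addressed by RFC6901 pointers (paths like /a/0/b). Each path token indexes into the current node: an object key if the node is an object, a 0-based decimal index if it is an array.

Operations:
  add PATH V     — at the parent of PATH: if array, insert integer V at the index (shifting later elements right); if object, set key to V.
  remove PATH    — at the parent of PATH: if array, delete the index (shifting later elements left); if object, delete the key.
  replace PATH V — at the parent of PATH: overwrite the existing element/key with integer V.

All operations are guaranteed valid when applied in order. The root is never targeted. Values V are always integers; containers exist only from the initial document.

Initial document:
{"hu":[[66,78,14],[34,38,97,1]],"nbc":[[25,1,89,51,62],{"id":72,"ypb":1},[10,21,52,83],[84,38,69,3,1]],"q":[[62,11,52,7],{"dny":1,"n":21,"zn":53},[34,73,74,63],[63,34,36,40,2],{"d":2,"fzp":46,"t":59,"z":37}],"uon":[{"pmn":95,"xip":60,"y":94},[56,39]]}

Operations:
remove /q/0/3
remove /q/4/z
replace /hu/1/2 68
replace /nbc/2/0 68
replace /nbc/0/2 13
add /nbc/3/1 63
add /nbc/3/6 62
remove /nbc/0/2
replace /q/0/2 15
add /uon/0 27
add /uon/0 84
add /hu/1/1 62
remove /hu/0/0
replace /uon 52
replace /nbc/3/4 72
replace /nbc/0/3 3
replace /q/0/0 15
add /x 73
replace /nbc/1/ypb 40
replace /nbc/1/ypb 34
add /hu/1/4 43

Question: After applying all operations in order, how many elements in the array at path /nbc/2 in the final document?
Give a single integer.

After op 1 (remove /q/0/3): {"hu":[[66,78,14],[34,38,97,1]],"nbc":[[25,1,89,51,62],{"id":72,"ypb":1},[10,21,52,83],[84,38,69,3,1]],"q":[[62,11,52],{"dny":1,"n":21,"zn":53},[34,73,74,63],[63,34,36,40,2],{"d":2,"fzp":46,"t":59,"z":37}],"uon":[{"pmn":95,"xip":60,"y":94},[56,39]]}
After op 2 (remove /q/4/z): {"hu":[[66,78,14],[34,38,97,1]],"nbc":[[25,1,89,51,62],{"id":72,"ypb":1},[10,21,52,83],[84,38,69,3,1]],"q":[[62,11,52],{"dny":1,"n":21,"zn":53},[34,73,74,63],[63,34,36,40,2],{"d":2,"fzp":46,"t":59}],"uon":[{"pmn":95,"xip":60,"y":94},[56,39]]}
After op 3 (replace /hu/1/2 68): {"hu":[[66,78,14],[34,38,68,1]],"nbc":[[25,1,89,51,62],{"id":72,"ypb":1},[10,21,52,83],[84,38,69,3,1]],"q":[[62,11,52],{"dny":1,"n":21,"zn":53},[34,73,74,63],[63,34,36,40,2],{"d":2,"fzp":46,"t":59}],"uon":[{"pmn":95,"xip":60,"y":94},[56,39]]}
After op 4 (replace /nbc/2/0 68): {"hu":[[66,78,14],[34,38,68,1]],"nbc":[[25,1,89,51,62],{"id":72,"ypb":1},[68,21,52,83],[84,38,69,3,1]],"q":[[62,11,52],{"dny":1,"n":21,"zn":53},[34,73,74,63],[63,34,36,40,2],{"d":2,"fzp":46,"t":59}],"uon":[{"pmn":95,"xip":60,"y":94},[56,39]]}
After op 5 (replace /nbc/0/2 13): {"hu":[[66,78,14],[34,38,68,1]],"nbc":[[25,1,13,51,62],{"id":72,"ypb":1},[68,21,52,83],[84,38,69,3,1]],"q":[[62,11,52],{"dny":1,"n":21,"zn":53},[34,73,74,63],[63,34,36,40,2],{"d":2,"fzp":46,"t":59}],"uon":[{"pmn":95,"xip":60,"y":94},[56,39]]}
After op 6 (add /nbc/3/1 63): {"hu":[[66,78,14],[34,38,68,1]],"nbc":[[25,1,13,51,62],{"id":72,"ypb":1},[68,21,52,83],[84,63,38,69,3,1]],"q":[[62,11,52],{"dny":1,"n":21,"zn":53},[34,73,74,63],[63,34,36,40,2],{"d":2,"fzp":46,"t":59}],"uon":[{"pmn":95,"xip":60,"y":94},[56,39]]}
After op 7 (add /nbc/3/6 62): {"hu":[[66,78,14],[34,38,68,1]],"nbc":[[25,1,13,51,62],{"id":72,"ypb":1},[68,21,52,83],[84,63,38,69,3,1,62]],"q":[[62,11,52],{"dny":1,"n":21,"zn":53},[34,73,74,63],[63,34,36,40,2],{"d":2,"fzp":46,"t":59}],"uon":[{"pmn":95,"xip":60,"y":94},[56,39]]}
After op 8 (remove /nbc/0/2): {"hu":[[66,78,14],[34,38,68,1]],"nbc":[[25,1,51,62],{"id":72,"ypb":1},[68,21,52,83],[84,63,38,69,3,1,62]],"q":[[62,11,52],{"dny":1,"n":21,"zn":53},[34,73,74,63],[63,34,36,40,2],{"d":2,"fzp":46,"t":59}],"uon":[{"pmn":95,"xip":60,"y":94},[56,39]]}
After op 9 (replace /q/0/2 15): {"hu":[[66,78,14],[34,38,68,1]],"nbc":[[25,1,51,62],{"id":72,"ypb":1},[68,21,52,83],[84,63,38,69,3,1,62]],"q":[[62,11,15],{"dny":1,"n":21,"zn":53},[34,73,74,63],[63,34,36,40,2],{"d":2,"fzp":46,"t":59}],"uon":[{"pmn":95,"xip":60,"y":94},[56,39]]}
After op 10 (add /uon/0 27): {"hu":[[66,78,14],[34,38,68,1]],"nbc":[[25,1,51,62],{"id":72,"ypb":1},[68,21,52,83],[84,63,38,69,3,1,62]],"q":[[62,11,15],{"dny":1,"n":21,"zn":53},[34,73,74,63],[63,34,36,40,2],{"d":2,"fzp":46,"t":59}],"uon":[27,{"pmn":95,"xip":60,"y":94},[56,39]]}
After op 11 (add /uon/0 84): {"hu":[[66,78,14],[34,38,68,1]],"nbc":[[25,1,51,62],{"id":72,"ypb":1},[68,21,52,83],[84,63,38,69,3,1,62]],"q":[[62,11,15],{"dny":1,"n":21,"zn":53},[34,73,74,63],[63,34,36,40,2],{"d":2,"fzp":46,"t":59}],"uon":[84,27,{"pmn":95,"xip":60,"y":94},[56,39]]}
After op 12 (add /hu/1/1 62): {"hu":[[66,78,14],[34,62,38,68,1]],"nbc":[[25,1,51,62],{"id":72,"ypb":1},[68,21,52,83],[84,63,38,69,3,1,62]],"q":[[62,11,15],{"dny":1,"n":21,"zn":53},[34,73,74,63],[63,34,36,40,2],{"d":2,"fzp":46,"t":59}],"uon":[84,27,{"pmn":95,"xip":60,"y":94},[56,39]]}
After op 13 (remove /hu/0/0): {"hu":[[78,14],[34,62,38,68,1]],"nbc":[[25,1,51,62],{"id":72,"ypb":1},[68,21,52,83],[84,63,38,69,3,1,62]],"q":[[62,11,15],{"dny":1,"n":21,"zn":53},[34,73,74,63],[63,34,36,40,2],{"d":2,"fzp":46,"t":59}],"uon":[84,27,{"pmn":95,"xip":60,"y":94},[56,39]]}
After op 14 (replace /uon 52): {"hu":[[78,14],[34,62,38,68,1]],"nbc":[[25,1,51,62],{"id":72,"ypb":1},[68,21,52,83],[84,63,38,69,3,1,62]],"q":[[62,11,15],{"dny":1,"n":21,"zn":53},[34,73,74,63],[63,34,36,40,2],{"d":2,"fzp":46,"t":59}],"uon":52}
After op 15 (replace /nbc/3/4 72): {"hu":[[78,14],[34,62,38,68,1]],"nbc":[[25,1,51,62],{"id":72,"ypb":1},[68,21,52,83],[84,63,38,69,72,1,62]],"q":[[62,11,15],{"dny":1,"n":21,"zn":53},[34,73,74,63],[63,34,36,40,2],{"d":2,"fzp":46,"t":59}],"uon":52}
After op 16 (replace /nbc/0/3 3): {"hu":[[78,14],[34,62,38,68,1]],"nbc":[[25,1,51,3],{"id":72,"ypb":1},[68,21,52,83],[84,63,38,69,72,1,62]],"q":[[62,11,15],{"dny":1,"n":21,"zn":53},[34,73,74,63],[63,34,36,40,2],{"d":2,"fzp":46,"t":59}],"uon":52}
After op 17 (replace /q/0/0 15): {"hu":[[78,14],[34,62,38,68,1]],"nbc":[[25,1,51,3],{"id":72,"ypb":1},[68,21,52,83],[84,63,38,69,72,1,62]],"q":[[15,11,15],{"dny":1,"n":21,"zn":53},[34,73,74,63],[63,34,36,40,2],{"d":2,"fzp":46,"t":59}],"uon":52}
After op 18 (add /x 73): {"hu":[[78,14],[34,62,38,68,1]],"nbc":[[25,1,51,3],{"id":72,"ypb":1},[68,21,52,83],[84,63,38,69,72,1,62]],"q":[[15,11,15],{"dny":1,"n":21,"zn":53},[34,73,74,63],[63,34,36,40,2],{"d":2,"fzp":46,"t":59}],"uon":52,"x":73}
After op 19 (replace /nbc/1/ypb 40): {"hu":[[78,14],[34,62,38,68,1]],"nbc":[[25,1,51,3],{"id":72,"ypb":40},[68,21,52,83],[84,63,38,69,72,1,62]],"q":[[15,11,15],{"dny":1,"n":21,"zn":53},[34,73,74,63],[63,34,36,40,2],{"d":2,"fzp":46,"t":59}],"uon":52,"x":73}
After op 20 (replace /nbc/1/ypb 34): {"hu":[[78,14],[34,62,38,68,1]],"nbc":[[25,1,51,3],{"id":72,"ypb":34},[68,21,52,83],[84,63,38,69,72,1,62]],"q":[[15,11,15],{"dny":1,"n":21,"zn":53},[34,73,74,63],[63,34,36,40,2],{"d":2,"fzp":46,"t":59}],"uon":52,"x":73}
After op 21 (add /hu/1/4 43): {"hu":[[78,14],[34,62,38,68,43,1]],"nbc":[[25,1,51,3],{"id":72,"ypb":34},[68,21,52,83],[84,63,38,69,72,1,62]],"q":[[15,11,15],{"dny":1,"n":21,"zn":53},[34,73,74,63],[63,34,36,40,2],{"d":2,"fzp":46,"t":59}],"uon":52,"x":73}
Size at path /nbc/2: 4

Answer: 4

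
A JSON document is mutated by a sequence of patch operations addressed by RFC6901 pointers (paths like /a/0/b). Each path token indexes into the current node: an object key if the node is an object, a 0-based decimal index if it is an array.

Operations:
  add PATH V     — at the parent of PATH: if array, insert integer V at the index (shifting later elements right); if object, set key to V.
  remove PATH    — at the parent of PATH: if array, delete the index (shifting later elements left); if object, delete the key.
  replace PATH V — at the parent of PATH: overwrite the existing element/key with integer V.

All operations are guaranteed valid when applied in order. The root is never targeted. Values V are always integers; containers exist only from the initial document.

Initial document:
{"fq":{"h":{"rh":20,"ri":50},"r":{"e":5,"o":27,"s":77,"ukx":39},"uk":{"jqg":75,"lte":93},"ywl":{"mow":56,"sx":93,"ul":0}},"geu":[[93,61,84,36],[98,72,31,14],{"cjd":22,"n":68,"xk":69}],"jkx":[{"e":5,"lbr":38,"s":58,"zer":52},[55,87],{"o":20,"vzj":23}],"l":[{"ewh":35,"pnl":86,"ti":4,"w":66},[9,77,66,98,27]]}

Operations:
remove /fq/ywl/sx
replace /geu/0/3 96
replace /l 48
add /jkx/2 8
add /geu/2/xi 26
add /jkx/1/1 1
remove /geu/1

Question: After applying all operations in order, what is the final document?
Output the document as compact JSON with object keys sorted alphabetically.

Answer: {"fq":{"h":{"rh":20,"ri":50},"r":{"e":5,"o":27,"s":77,"ukx":39},"uk":{"jqg":75,"lte":93},"ywl":{"mow":56,"ul":0}},"geu":[[93,61,84,96],{"cjd":22,"n":68,"xi":26,"xk":69}],"jkx":[{"e":5,"lbr":38,"s":58,"zer":52},[55,1,87],8,{"o":20,"vzj":23}],"l":48}

Derivation:
After op 1 (remove /fq/ywl/sx): {"fq":{"h":{"rh":20,"ri":50},"r":{"e":5,"o":27,"s":77,"ukx":39},"uk":{"jqg":75,"lte":93},"ywl":{"mow":56,"ul":0}},"geu":[[93,61,84,36],[98,72,31,14],{"cjd":22,"n":68,"xk":69}],"jkx":[{"e":5,"lbr":38,"s":58,"zer":52},[55,87],{"o":20,"vzj":23}],"l":[{"ewh":35,"pnl":86,"ti":4,"w":66},[9,77,66,98,27]]}
After op 2 (replace /geu/0/3 96): {"fq":{"h":{"rh":20,"ri":50},"r":{"e":5,"o":27,"s":77,"ukx":39},"uk":{"jqg":75,"lte":93},"ywl":{"mow":56,"ul":0}},"geu":[[93,61,84,96],[98,72,31,14],{"cjd":22,"n":68,"xk":69}],"jkx":[{"e":5,"lbr":38,"s":58,"zer":52},[55,87],{"o":20,"vzj":23}],"l":[{"ewh":35,"pnl":86,"ti":4,"w":66},[9,77,66,98,27]]}
After op 3 (replace /l 48): {"fq":{"h":{"rh":20,"ri":50},"r":{"e":5,"o":27,"s":77,"ukx":39},"uk":{"jqg":75,"lte":93},"ywl":{"mow":56,"ul":0}},"geu":[[93,61,84,96],[98,72,31,14],{"cjd":22,"n":68,"xk":69}],"jkx":[{"e":5,"lbr":38,"s":58,"zer":52},[55,87],{"o":20,"vzj":23}],"l":48}
After op 4 (add /jkx/2 8): {"fq":{"h":{"rh":20,"ri":50},"r":{"e":5,"o":27,"s":77,"ukx":39},"uk":{"jqg":75,"lte":93},"ywl":{"mow":56,"ul":0}},"geu":[[93,61,84,96],[98,72,31,14],{"cjd":22,"n":68,"xk":69}],"jkx":[{"e":5,"lbr":38,"s":58,"zer":52},[55,87],8,{"o":20,"vzj":23}],"l":48}
After op 5 (add /geu/2/xi 26): {"fq":{"h":{"rh":20,"ri":50},"r":{"e":5,"o":27,"s":77,"ukx":39},"uk":{"jqg":75,"lte":93},"ywl":{"mow":56,"ul":0}},"geu":[[93,61,84,96],[98,72,31,14],{"cjd":22,"n":68,"xi":26,"xk":69}],"jkx":[{"e":5,"lbr":38,"s":58,"zer":52},[55,87],8,{"o":20,"vzj":23}],"l":48}
After op 6 (add /jkx/1/1 1): {"fq":{"h":{"rh":20,"ri":50},"r":{"e":5,"o":27,"s":77,"ukx":39},"uk":{"jqg":75,"lte":93},"ywl":{"mow":56,"ul":0}},"geu":[[93,61,84,96],[98,72,31,14],{"cjd":22,"n":68,"xi":26,"xk":69}],"jkx":[{"e":5,"lbr":38,"s":58,"zer":52},[55,1,87],8,{"o":20,"vzj":23}],"l":48}
After op 7 (remove /geu/1): {"fq":{"h":{"rh":20,"ri":50},"r":{"e":5,"o":27,"s":77,"ukx":39},"uk":{"jqg":75,"lte":93},"ywl":{"mow":56,"ul":0}},"geu":[[93,61,84,96],{"cjd":22,"n":68,"xi":26,"xk":69}],"jkx":[{"e":5,"lbr":38,"s":58,"zer":52},[55,1,87],8,{"o":20,"vzj":23}],"l":48}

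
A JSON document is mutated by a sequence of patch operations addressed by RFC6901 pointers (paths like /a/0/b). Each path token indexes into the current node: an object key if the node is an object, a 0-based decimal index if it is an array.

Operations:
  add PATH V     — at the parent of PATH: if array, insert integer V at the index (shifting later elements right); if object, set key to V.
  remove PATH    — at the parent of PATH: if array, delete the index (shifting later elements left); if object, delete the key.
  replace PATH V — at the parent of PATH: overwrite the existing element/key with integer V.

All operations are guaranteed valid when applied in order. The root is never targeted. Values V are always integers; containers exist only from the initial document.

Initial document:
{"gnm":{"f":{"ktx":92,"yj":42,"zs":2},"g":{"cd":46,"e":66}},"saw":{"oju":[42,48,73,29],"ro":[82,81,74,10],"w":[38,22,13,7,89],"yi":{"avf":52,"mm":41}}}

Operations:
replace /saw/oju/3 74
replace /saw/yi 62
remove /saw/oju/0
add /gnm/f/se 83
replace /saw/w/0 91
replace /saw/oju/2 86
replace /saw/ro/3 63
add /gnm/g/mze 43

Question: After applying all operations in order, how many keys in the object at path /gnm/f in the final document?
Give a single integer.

After op 1 (replace /saw/oju/3 74): {"gnm":{"f":{"ktx":92,"yj":42,"zs":2},"g":{"cd":46,"e":66}},"saw":{"oju":[42,48,73,74],"ro":[82,81,74,10],"w":[38,22,13,7,89],"yi":{"avf":52,"mm":41}}}
After op 2 (replace /saw/yi 62): {"gnm":{"f":{"ktx":92,"yj":42,"zs":2},"g":{"cd":46,"e":66}},"saw":{"oju":[42,48,73,74],"ro":[82,81,74,10],"w":[38,22,13,7,89],"yi":62}}
After op 3 (remove /saw/oju/0): {"gnm":{"f":{"ktx":92,"yj":42,"zs":2},"g":{"cd":46,"e":66}},"saw":{"oju":[48,73,74],"ro":[82,81,74,10],"w":[38,22,13,7,89],"yi":62}}
After op 4 (add /gnm/f/se 83): {"gnm":{"f":{"ktx":92,"se":83,"yj":42,"zs":2},"g":{"cd":46,"e":66}},"saw":{"oju":[48,73,74],"ro":[82,81,74,10],"w":[38,22,13,7,89],"yi":62}}
After op 5 (replace /saw/w/0 91): {"gnm":{"f":{"ktx":92,"se":83,"yj":42,"zs":2},"g":{"cd":46,"e":66}},"saw":{"oju":[48,73,74],"ro":[82,81,74,10],"w":[91,22,13,7,89],"yi":62}}
After op 6 (replace /saw/oju/2 86): {"gnm":{"f":{"ktx":92,"se":83,"yj":42,"zs":2},"g":{"cd":46,"e":66}},"saw":{"oju":[48,73,86],"ro":[82,81,74,10],"w":[91,22,13,7,89],"yi":62}}
After op 7 (replace /saw/ro/3 63): {"gnm":{"f":{"ktx":92,"se":83,"yj":42,"zs":2},"g":{"cd":46,"e":66}},"saw":{"oju":[48,73,86],"ro":[82,81,74,63],"w":[91,22,13,7,89],"yi":62}}
After op 8 (add /gnm/g/mze 43): {"gnm":{"f":{"ktx":92,"se":83,"yj":42,"zs":2},"g":{"cd":46,"e":66,"mze":43}},"saw":{"oju":[48,73,86],"ro":[82,81,74,63],"w":[91,22,13,7,89],"yi":62}}
Size at path /gnm/f: 4

Answer: 4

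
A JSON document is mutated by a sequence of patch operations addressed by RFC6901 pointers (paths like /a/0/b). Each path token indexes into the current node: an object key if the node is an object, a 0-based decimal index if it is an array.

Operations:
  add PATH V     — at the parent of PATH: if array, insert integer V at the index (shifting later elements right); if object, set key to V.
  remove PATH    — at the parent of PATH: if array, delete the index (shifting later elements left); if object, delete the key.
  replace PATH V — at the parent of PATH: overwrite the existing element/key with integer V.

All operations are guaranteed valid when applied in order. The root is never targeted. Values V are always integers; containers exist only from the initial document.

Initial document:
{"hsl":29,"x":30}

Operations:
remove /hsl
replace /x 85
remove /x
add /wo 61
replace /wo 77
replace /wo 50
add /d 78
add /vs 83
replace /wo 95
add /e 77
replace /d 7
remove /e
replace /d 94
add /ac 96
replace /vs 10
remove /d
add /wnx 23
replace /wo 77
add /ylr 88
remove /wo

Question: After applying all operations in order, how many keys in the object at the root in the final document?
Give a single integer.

Answer: 4

Derivation:
After op 1 (remove /hsl): {"x":30}
After op 2 (replace /x 85): {"x":85}
After op 3 (remove /x): {}
After op 4 (add /wo 61): {"wo":61}
After op 5 (replace /wo 77): {"wo":77}
After op 6 (replace /wo 50): {"wo":50}
After op 7 (add /d 78): {"d":78,"wo":50}
After op 8 (add /vs 83): {"d":78,"vs":83,"wo":50}
After op 9 (replace /wo 95): {"d":78,"vs":83,"wo":95}
After op 10 (add /e 77): {"d":78,"e":77,"vs":83,"wo":95}
After op 11 (replace /d 7): {"d":7,"e":77,"vs":83,"wo":95}
After op 12 (remove /e): {"d":7,"vs":83,"wo":95}
After op 13 (replace /d 94): {"d":94,"vs":83,"wo":95}
After op 14 (add /ac 96): {"ac":96,"d":94,"vs":83,"wo":95}
After op 15 (replace /vs 10): {"ac":96,"d":94,"vs":10,"wo":95}
After op 16 (remove /d): {"ac":96,"vs":10,"wo":95}
After op 17 (add /wnx 23): {"ac":96,"vs":10,"wnx":23,"wo":95}
After op 18 (replace /wo 77): {"ac":96,"vs":10,"wnx":23,"wo":77}
After op 19 (add /ylr 88): {"ac":96,"vs":10,"wnx":23,"wo":77,"ylr":88}
After op 20 (remove /wo): {"ac":96,"vs":10,"wnx":23,"ylr":88}
Size at the root: 4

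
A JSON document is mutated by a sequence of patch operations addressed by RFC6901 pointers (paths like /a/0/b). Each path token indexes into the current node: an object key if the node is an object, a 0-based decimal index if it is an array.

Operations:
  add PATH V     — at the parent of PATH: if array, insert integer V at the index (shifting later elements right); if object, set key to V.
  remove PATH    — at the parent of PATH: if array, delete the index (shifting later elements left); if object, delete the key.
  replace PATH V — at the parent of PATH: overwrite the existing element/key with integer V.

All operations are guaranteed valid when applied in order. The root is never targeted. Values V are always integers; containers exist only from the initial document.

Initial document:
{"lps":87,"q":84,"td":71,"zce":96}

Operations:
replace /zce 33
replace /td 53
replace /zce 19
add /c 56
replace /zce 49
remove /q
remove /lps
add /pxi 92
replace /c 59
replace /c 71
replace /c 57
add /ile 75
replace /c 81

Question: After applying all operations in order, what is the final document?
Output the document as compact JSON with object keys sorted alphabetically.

Answer: {"c":81,"ile":75,"pxi":92,"td":53,"zce":49}

Derivation:
After op 1 (replace /zce 33): {"lps":87,"q":84,"td":71,"zce":33}
After op 2 (replace /td 53): {"lps":87,"q":84,"td":53,"zce":33}
After op 3 (replace /zce 19): {"lps":87,"q":84,"td":53,"zce":19}
After op 4 (add /c 56): {"c":56,"lps":87,"q":84,"td":53,"zce":19}
After op 5 (replace /zce 49): {"c":56,"lps":87,"q":84,"td":53,"zce":49}
After op 6 (remove /q): {"c":56,"lps":87,"td":53,"zce":49}
After op 7 (remove /lps): {"c":56,"td":53,"zce":49}
After op 8 (add /pxi 92): {"c":56,"pxi":92,"td":53,"zce":49}
After op 9 (replace /c 59): {"c":59,"pxi":92,"td":53,"zce":49}
After op 10 (replace /c 71): {"c":71,"pxi":92,"td":53,"zce":49}
After op 11 (replace /c 57): {"c":57,"pxi":92,"td":53,"zce":49}
After op 12 (add /ile 75): {"c":57,"ile":75,"pxi":92,"td":53,"zce":49}
After op 13 (replace /c 81): {"c":81,"ile":75,"pxi":92,"td":53,"zce":49}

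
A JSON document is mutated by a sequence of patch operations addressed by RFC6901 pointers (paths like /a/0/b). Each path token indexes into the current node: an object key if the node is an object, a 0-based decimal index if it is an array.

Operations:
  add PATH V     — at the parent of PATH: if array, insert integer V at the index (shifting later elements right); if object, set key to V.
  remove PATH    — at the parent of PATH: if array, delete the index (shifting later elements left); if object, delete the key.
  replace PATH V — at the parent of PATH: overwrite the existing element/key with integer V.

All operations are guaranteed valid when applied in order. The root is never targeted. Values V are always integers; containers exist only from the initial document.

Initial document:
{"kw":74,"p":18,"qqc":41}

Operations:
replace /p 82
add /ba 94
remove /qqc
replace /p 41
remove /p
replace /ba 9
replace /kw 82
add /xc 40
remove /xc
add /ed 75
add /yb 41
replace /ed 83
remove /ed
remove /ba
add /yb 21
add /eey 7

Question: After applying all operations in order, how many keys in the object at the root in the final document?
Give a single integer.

After op 1 (replace /p 82): {"kw":74,"p":82,"qqc":41}
After op 2 (add /ba 94): {"ba":94,"kw":74,"p":82,"qqc":41}
After op 3 (remove /qqc): {"ba":94,"kw":74,"p":82}
After op 4 (replace /p 41): {"ba":94,"kw":74,"p":41}
After op 5 (remove /p): {"ba":94,"kw":74}
After op 6 (replace /ba 9): {"ba":9,"kw":74}
After op 7 (replace /kw 82): {"ba":9,"kw":82}
After op 8 (add /xc 40): {"ba":9,"kw":82,"xc":40}
After op 9 (remove /xc): {"ba":9,"kw":82}
After op 10 (add /ed 75): {"ba":9,"ed":75,"kw":82}
After op 11 (add /yb 41): {"ba":9,"ed":75,"kw":82,"yb":41}
After op 12 (replace /ed 83): {"ba":9,"ed":83,"kw":82,"yb":41}
After op 13 (remove /ed): {"ba":9,"kw":82,"yb":41}
After op 14 (remove /ba): {"kw":82,"yb":41}
After op 15 (add /yb 21): {"kw":82,"yb":21}
After op 16 (add /eey 7): {"eey":7,"kw":82,"yb":21}
Size at the root: 3

Answer: 3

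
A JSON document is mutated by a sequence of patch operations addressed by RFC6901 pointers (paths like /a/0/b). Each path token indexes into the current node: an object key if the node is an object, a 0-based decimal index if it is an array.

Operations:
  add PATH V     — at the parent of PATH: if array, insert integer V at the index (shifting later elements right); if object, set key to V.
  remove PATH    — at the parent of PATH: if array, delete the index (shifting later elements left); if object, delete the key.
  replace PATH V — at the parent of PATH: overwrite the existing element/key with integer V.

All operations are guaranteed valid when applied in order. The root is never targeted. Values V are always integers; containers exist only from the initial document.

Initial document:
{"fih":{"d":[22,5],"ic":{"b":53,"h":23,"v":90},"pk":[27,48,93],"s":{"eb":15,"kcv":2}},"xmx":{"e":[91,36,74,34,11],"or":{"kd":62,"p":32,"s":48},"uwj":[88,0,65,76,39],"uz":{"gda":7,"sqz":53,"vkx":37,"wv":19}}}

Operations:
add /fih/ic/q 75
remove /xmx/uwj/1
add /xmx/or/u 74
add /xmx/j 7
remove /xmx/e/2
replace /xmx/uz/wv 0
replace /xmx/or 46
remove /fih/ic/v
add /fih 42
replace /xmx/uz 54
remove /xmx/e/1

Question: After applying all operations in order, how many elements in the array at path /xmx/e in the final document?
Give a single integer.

After op 1 (add /fih/ic/q 75): {"fih":{"d":[22,5],"ic":{"b":53,"h":23,"q":75,"v":90},"pk":[27,48,93],"s":{"eb":15,"kcv":2}},"xmx":{"e":[91,36,74,34,11],"or":{"kd":62,"p":32,"s":48},"uwj":[88,0,65,76,39],"uz":{"gda":7,"sqz":53,"vkx":37,"wv":19}}}
After op 2 (remove /xmx/uwj/1): {"fih":{"d":[22,5],"ic":{"b":53,"h":23,"q":75,"v":90},"pk":[27,48,93],"s":{"eb":15,"kcv":2}},"xmx":{"e":[91,36,74,34,11],"or":{"kd":62,"p":32,"s":48},"uwj":[88,65,76,39],"uz":{"gda":7,"sqz":53,"vkx":37,"wv":19}}}
After op 3 (add /xmx/or/u 74): {"fih":{"d":[22,5],"ic":{"b":53,"h":23,"q":75,"v":90},"pk":[27,48,93],"s":{"eb":15,"kcv":2}},"xmx":{"e":[91,36,74,34,11],"or":{"kd":62,"p":32,"s":48,"u":74},"uwj":[88,65,76,39],"uz":{"gda":7,"sqz":53,"vkx":37,"wv":19}}}
After op 4 (add /xmx/j 7): {"fih":{"d":[22,5],"ic":{"b":53,"h":23,"q":75,"v":90},"pk":[27,48,93],"s":{"eb":15,"kcv":2}},"xmx":{"e":[91,36,74,34,11],"j":7,"or":{"kd":62,"p":32,"s":48,"u":74},"uwj":[88,65,76,39],"uz":{"gda":7,"sqz":53,"vkx":37,"wv":19}}}
After op 5 (remove /xmx/e/2): {"fih":{"d":[22,5],"ic":{"b":53,"h":23,"q":75,"v":90},"pk":[27,48,93],"s":{"eb":15,"kcv":2}},"xmx":{"e":[91,36,34,11],"j":7,"or":{"kd":62,"p":32,"s":48,"u":74},"uwj":[88,65,76,39],"uz":{"gda":7,"sqz":53,"vkx":37,"wv":19}}}
After op 6 (replace /xmx/uz/wv 0): {"fih":{"d":[22,5],"ic":{"b":53,"h":23,"q":75,"v":90},"pk":[27,48,93],"s":{"eb":15,"kcv":2}},"xmx":{"e":[91,36,34,11],"j":7,"or":{"kd":62,"p":32,"s":48,"u":74},"uwj":[88,65,76,39],"uz":{"gda":7,"sqz":53,"vkx":37,"wv":0}}}
After op 7 (replace /xmx/or 46): {"fih":{"d":[22,5],"ic":{"b":53,"h":23,"q":75,"v":90},"pk":[27,48,93],"s":{"eb":15,"kcv":2}},"xmx":{"e":[91,36,34,11],"j":7,"or":46,"uwj":[88,65,76,39],"uz":{"gda":7,"sqz":53,"vkx":37,"wv":0}}}
After op 8 (remove /fih/ic/v): {"fih":{"d":[22,5],"ic":{"b":53,"h":23,"q":75},"pk":[27,48,93],"s":{"eb":15,"kcv":2}},"xmx":{"e":[91,36,34,11],"j":7,"or":46,"uwj":[88,65,76,39],"uz":{"gda":7,"sqz":53,"vkx":37,"wv":0}}}
After op 9 (add /fih 42): {"fih":42,"xmx":{"e":[91,36,34,11],"j":7,"or":46,"uwj":[88,65,76,39],"uz":{"gda":7,"sqz":53,"vkx":37,"wv":0}}}
After op 10 (replace /xmx/uz 54): {"fih":42,"xmx":{"e":[91,36,34,11],"j":7,"or":46,"uwj":[88,65,76,39],"uz":54}}
After op 11 (remove /xmx/e/1): {"fih":42,"xmx":{"e":[91,34,11],"j":7,"or":46,"uwj":[88,65,76,39],"uz":54}}
Size at path /xmx/e: 3

Answer: 3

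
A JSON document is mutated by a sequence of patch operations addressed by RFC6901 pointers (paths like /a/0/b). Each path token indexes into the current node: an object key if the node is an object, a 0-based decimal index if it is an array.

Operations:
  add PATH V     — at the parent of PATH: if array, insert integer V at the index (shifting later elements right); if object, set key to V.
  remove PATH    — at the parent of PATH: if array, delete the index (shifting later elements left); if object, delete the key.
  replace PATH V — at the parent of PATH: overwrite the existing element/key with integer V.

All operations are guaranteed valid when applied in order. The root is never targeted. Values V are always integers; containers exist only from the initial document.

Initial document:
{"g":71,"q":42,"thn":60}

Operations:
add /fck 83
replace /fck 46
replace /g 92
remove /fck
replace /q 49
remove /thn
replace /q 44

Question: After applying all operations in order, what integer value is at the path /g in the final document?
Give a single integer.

After op 1 (add /fck 83): {"fck":83,"g":71,"q":42,"thn":60}
After op 2 (replace /fck 46): {"fck":46,"g":71,"q":42,"thn":60}
After op 3 (replace /g 92): {"fck":46,"g":92,"q":42,"thn":60}
After op 4 (remove /fck): {"g":92,"q":42,"thn":60}
After op 5 (replace /q 49): {"g":92,"q":49,"thn":60}
After op 6 (remove /thn): {"g":92,"q":49}
After op 7 (replace /q 44): {"g":92,"q":44}
Value at /g: 92

Answer: 92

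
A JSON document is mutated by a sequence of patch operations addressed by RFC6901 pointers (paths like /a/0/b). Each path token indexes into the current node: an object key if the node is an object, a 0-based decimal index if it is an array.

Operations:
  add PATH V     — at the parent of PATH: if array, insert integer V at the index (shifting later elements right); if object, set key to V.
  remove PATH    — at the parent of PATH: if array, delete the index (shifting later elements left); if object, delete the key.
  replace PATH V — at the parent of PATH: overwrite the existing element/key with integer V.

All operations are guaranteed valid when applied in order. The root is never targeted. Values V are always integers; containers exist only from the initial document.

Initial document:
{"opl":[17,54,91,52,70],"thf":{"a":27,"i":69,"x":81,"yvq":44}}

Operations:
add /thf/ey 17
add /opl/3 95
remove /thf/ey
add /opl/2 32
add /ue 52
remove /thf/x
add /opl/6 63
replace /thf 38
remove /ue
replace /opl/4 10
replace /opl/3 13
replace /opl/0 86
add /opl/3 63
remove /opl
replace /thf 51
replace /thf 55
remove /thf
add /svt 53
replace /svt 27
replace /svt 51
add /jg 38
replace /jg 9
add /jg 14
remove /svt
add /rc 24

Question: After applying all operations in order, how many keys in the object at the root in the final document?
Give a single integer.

Answer: 2

Derivation:
After op 1 (add /thf/ey 17): {"opl":[17,54,91,52,70],"thf":{"a":27,"ey":17,"i":69,"x":81,"yvq":44}}
After op 2 (add /opl/3 95): {"opl":[17,54,91,95,52,70],"thf":{"a":27,"ey":17,"i":69,"x":81,"yvq":44}}
After op 3 (remove /thf/ey): {"opl":[17,54,91,95,52,70],"thf":{"a":27,"i":69,"x":81,"yvq":44}}
After op 4 (add /opl/2 32): {"opl":[17,54,32,91,95,52,70],"thf":{"a":27,"i":69,"x":81,"yvq":44}}
After op 5 (add /ue 52): {"opl":[17,54,32,91,95,52,70],"thf":{"a":27,"i":69,"x":81,"yvq":44},"ue":52}
After op 6 (remove /thf/x): {"opl":[17,54,32,91,95,52,70],"thf":{"a":27,"i":69,"yvq":44},"ue":52}
After op 7 (add /opl/6 63): {"opl":[17,54,32,91,95,52,63,70],"thf":{"a":27,"i":69,"yvq":44},"ue":52}
After op 8 (replace /thf 38): {"opl":[17,54,32,91,95,52,63,70],"thf":38,"ue":52}
After op 9 (remove /ue): {"opl":[17,54,32,91,95,52,63,70],"thf":38}
After op 10 (replace /opl/4 10): {"opl":[17,54,32,91,10,52,63,70],"thf":38}
After op 11 (replace /opl/3 13): {"opl":[17,54,32,13,10,52,63,70],"thf":38}
After op 12 (replace /opl/0 86): {"opl":[86,54,32,13,10,52,63,70],"thf":38}
After op 13 (add /opl/3 63): {"opl":[86,54,32,63,13,10,52,63,70],"thf":38}
After op 14 (remove /opl): {"thf":38}
After op 15 (replace /thf 51): {"thf":51}
After op 16 (replace /thf 55): {"thf":55}
After op 17 (remove /thf): {}
After op 18 (add /svt 53): {"svt":53}
After op 19 (replace /svt 27): {"svt":27}
After op 20 (replace /svt 51): {"svt":51}
After op 21 (add /jg 38): {"jg":38,"svt":51}
After op 22 (replace /jg 9): {"jg":9,"svt":51}
After op 23 (add /jg 14): {"jg":14,"svt":51}
After op 24 (remove /svt): {"jg":14}
After op 25 (add /rc 24): {"jg":14,"rc":24}
Size at the root: 2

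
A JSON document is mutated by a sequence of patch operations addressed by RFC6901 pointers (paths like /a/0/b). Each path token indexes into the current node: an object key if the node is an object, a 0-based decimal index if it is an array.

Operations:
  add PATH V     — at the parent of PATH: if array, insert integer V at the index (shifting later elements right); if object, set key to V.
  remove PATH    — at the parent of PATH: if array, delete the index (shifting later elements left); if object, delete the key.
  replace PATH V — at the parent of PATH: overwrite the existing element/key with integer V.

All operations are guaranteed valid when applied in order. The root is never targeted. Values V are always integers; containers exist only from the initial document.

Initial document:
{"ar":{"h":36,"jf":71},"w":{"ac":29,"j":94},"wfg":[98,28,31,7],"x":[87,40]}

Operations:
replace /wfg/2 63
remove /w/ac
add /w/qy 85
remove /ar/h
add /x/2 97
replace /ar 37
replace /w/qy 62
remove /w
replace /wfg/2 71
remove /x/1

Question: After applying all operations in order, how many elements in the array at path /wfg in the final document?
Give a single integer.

Answer: 4

Derivation:
After op 1 (replace /wfg/2 63): {"ar":{"h":36,"jf":71},"w":{"ac":29,"j":94},"wfg":[98,28,63,7],"x":[87,40]}
After op 2 (remove /w/ac): {"ar":{"h":36,"jf":71},"w":{"j":94},"wfg":[98,28,63,7],"x":[87,40]}
After op 3 (add /w/qy 85): {"ar":{"h":36,"jf":71},"w":{"j":94,"qy":85},"wfg":[98,28,63,7],"x":[87,40]}
After op 4 (remove /ar/h): {"ar":{"jf":71},"w":{"j":94,"qy":85},"wfg":[98,28,63,7],"x":[87,40]}
After op 5 (add /x/2 97): {"ar":{"jf":71},"w":{"j":94,"qy":85},"wfg":[98,28,63,7],"x":[87,40,97]}
After op 6 (replace /ar 37): {"ar":37,"w":{"j":94,"qy":85},"wfg":[98,28,63,7],"x":[87,40,97]}
After op 7 (replace /w/qy 62): {"ar":37,"w":{"j":94,"qy":62},"wfg":[98,28,63,7],"x":[87,40,97]}
After op 8 (remove /w): {"ar":37,"wfg":[98,28,63,7],"x":[87,40,97]}
After op 9 (replace /wfg/2 71): {"ar":37,"wfg":[98,28,71,7],"x":[87,40,97]}
After op 10 (remove /x/1): {"ar":37,"wfg":[98,28,71,7],"x":[87,97]}
Size at path /wfg: 4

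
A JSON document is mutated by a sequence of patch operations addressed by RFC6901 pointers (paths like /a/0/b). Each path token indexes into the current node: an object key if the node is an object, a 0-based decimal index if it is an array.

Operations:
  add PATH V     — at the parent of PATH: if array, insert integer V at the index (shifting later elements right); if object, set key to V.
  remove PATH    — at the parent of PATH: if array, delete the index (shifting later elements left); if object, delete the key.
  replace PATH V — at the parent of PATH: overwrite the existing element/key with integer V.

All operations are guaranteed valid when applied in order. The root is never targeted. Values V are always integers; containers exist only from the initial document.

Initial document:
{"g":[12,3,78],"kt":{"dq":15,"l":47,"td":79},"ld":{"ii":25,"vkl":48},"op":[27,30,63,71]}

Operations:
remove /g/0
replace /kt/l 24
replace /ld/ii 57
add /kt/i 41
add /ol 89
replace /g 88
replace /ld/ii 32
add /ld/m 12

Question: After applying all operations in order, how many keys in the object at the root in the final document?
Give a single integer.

Answer: 5

Derivation:
After op 1 (remove /g/0): {"g":[3,78],"kt":{"dq":15,"l":47,"td":79},"ld":{"ii":25,"vkl":48},"op":[27,30,63,71]}
After op 2 (replace /kt/l 24): {"g":[3,78],"kt":{"dq":15,"l":24,"td":79},"ld":{"ii":25,"vkl":48},"op":[27,30,63,71]}
After op 3 (replace /ld/ii 57): {"g":[3,78],"kt":{"dq":15,"l":24,"td":79},"ld":{"ii":57,"vkl":48},"op":[27,30,63,71]}
After op 4 (add /kt/i 41): {"g":[3,78],"kt":{"dq":15,"i":41,"l":24,"td":79},"ld":{"ii":57,"vkl":48},"op":[27,30,63,71]}
After op 5 (add /ol 89): {"g":[3,78],"kt":{"dq":15,"i":41,"l":24,"td":79},"ld":{"ii":57,"vkl":48},"ol":89,"op":[27,30,63,71]}
After op 6 (replace /g 88): {"g":88,"kt":{"dq":15,"i":41,"l":24,"td":79},"ld":{"ii":57,"vkl":48},"ol":89,"op":[27,30,63,71]}
After op 7 (replace /ld/ii 32): {"g":88,"kt":{"dq":15,"i":41,"l":24,"td":79},"ld":{"ii":32,"vkl":48},"ol":89,"op":[27,30,63,71]}
After op 8 (add /ld/m 12): {"g":88,"kt":{"dq":15,"i":41,"l":24,"td":79},"ld":{"ii":32,"m":12,"vkl":48},"ol":89,"op":[27,30,63,71]}
Size at the root: 5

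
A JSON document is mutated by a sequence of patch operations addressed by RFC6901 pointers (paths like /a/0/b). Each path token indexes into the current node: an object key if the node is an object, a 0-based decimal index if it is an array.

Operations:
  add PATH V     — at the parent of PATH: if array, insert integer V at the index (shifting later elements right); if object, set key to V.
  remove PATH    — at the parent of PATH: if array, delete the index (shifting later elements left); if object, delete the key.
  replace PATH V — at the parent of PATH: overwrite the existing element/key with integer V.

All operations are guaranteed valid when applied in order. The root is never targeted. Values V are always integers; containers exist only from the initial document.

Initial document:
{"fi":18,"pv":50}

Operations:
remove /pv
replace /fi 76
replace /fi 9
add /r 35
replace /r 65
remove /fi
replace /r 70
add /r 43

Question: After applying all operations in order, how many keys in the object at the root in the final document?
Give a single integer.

Answer: 1

Derivation:
After op 1 (remove /pv): {"fi":18}
After op 2 (replace /fi 76): {"fi":76}
After op 3 (replace /fi 9): {"fi":9}
After op 4 (add /r 35): {"fi":9,"r":35}
After op 5 (replace /r 65): {"fi":9,"r":65}
After op 6 (remove /fi): {"r":65}
After op 7 (replace /r 70): {"r":70}
After op 8 (add /r 43): {"r":43}
Size at the root: 1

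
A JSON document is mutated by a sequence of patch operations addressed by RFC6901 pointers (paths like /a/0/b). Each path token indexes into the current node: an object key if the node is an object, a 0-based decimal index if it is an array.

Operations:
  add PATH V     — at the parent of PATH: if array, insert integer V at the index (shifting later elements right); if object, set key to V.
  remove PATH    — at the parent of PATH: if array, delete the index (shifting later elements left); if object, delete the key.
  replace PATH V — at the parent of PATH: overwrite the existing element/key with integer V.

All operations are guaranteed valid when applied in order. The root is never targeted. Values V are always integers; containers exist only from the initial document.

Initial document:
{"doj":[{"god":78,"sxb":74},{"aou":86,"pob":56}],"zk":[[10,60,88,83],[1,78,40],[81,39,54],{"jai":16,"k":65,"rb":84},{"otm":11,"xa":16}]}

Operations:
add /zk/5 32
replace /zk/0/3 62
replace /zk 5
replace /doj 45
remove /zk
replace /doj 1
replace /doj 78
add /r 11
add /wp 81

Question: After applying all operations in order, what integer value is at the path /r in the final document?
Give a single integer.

Answer: 11

Derivation:
After op 1 (add /zk/5 32): {"doj":[{"god":78,"sxb":74},{"aou":86,"pob":56}],"zk":[[10,60,88,83],[1,78,40],[81,39,54],{"jai":16,"k":65,"rb":84},{"otm":11,"xa":16},32]}
After op 2 (replace /zk/0/3 62): {"doj":[{"god":78,"sxb":74},{"aou":86,"pob":56}],"zk":[[10,60,88,62],[1,78,40],[81,39,54],{"jai":16,"k":65,"rb":84},{"otm":11,"xa":16},32]}
After op 3 (replace /zk 5): {"doj":[{"god":78,"sxb":74},{"aou":86,"pob":56}],"zk":5}
After op 4 (replace /doj 45): {"doj":45,"zk":5}
After op 5 (remove /zk): {"doj":45}
After op 6 (replace /doj 1): {"doj":1}
After op 7 (replace /doj 78): {"doj":78}
After op 8 (add /r 11): {"doj":78,"r":11}
After op 9 (add /wp 81): {"doj":78,"r":11,"wp":81}
Value at /r: 11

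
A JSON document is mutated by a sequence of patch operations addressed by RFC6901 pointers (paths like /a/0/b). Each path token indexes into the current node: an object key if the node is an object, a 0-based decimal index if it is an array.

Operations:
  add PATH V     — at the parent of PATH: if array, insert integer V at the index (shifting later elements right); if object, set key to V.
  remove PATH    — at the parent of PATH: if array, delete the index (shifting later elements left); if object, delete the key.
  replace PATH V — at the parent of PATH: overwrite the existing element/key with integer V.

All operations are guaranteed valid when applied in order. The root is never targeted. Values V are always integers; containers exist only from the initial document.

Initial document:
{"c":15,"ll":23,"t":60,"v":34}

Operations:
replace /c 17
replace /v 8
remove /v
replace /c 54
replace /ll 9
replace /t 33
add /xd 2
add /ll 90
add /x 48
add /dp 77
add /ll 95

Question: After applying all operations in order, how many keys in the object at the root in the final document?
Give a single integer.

After op 1 (replace /c 17): {"c":17,"ll":23,"t":60,"v":34}
After op 2 (replace /v 8): {"c":17,"ll":23,"t":60,"v":8}
After op 3 (remove /v): {"c":17,"ll":23,"t":60}
After op 4 (replace /c 54): {"c":54,"ll":23,"t":60}
After op 5 (replace /ll 9): {"c":54,"ll":9,"t":60}
After op 6 (replace /t 33): {"c":54,"ll":9,"t":33}
After op 7 (add /xd 2): {"c":54,"ll":9,"t":33,"xd":2}
After op 8 (add /ll 90): {"c":54,"ll":90,"t":33,"xd":2}
After op 9 (add /x 48): {"c":54,"ll":90,"t":33,"x":48,"xd":2}
After op 10 (add /dp 77): {"c":54,"dp":77,"ll":90,"t":33,"x":48,"xd":2}
After op 11 (add /ll 95): {"c":54,"dp":77,"ll":95,"t":33,"x":48,"xd":2}
Size at the root: 6

Answer: 6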